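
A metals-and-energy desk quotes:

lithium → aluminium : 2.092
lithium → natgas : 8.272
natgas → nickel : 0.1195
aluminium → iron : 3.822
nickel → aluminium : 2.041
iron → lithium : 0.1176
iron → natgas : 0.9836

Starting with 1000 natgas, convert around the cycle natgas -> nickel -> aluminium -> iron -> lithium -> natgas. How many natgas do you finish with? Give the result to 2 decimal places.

1000 natgas × 0.1195 = 119.5 nickel
119.5 nickel × 2.041 = 243.8995 aluminium
243.8995 aluminium × 3.822 = 932.183889 iron
932.183889 iron × 0.1176 = 109.6248253464 lithium
109.6248253464 lithium × 8.272 = 906.8165552654208 natgas

906.82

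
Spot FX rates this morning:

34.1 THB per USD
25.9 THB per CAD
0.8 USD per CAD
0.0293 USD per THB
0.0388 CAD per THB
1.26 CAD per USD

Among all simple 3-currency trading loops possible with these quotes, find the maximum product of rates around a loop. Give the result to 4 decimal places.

CAD→USD→THB→CAD: 0.8 × 34.1 × 0.0388 = 1.05846
CAD→THB→USD→CAD: 25.9 × 0.0293 × 1.26 = 0.95618
Maximum is CAD→USD→THB→CAD at 1.0585; arbitrage exists.

1.0585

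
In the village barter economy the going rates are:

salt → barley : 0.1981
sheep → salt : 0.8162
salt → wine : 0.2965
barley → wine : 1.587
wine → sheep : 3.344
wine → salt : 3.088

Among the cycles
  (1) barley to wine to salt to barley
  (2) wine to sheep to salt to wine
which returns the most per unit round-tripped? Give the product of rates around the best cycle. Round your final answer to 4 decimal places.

0.9708

(1) 1.587 × 3.088 × 0.1981 = 0.97082
(2) 3.344 × 0.8162 × 0.2965 = 0.80926
Highest is cycle (1) at 0.9708 (≤1, no arbitrage).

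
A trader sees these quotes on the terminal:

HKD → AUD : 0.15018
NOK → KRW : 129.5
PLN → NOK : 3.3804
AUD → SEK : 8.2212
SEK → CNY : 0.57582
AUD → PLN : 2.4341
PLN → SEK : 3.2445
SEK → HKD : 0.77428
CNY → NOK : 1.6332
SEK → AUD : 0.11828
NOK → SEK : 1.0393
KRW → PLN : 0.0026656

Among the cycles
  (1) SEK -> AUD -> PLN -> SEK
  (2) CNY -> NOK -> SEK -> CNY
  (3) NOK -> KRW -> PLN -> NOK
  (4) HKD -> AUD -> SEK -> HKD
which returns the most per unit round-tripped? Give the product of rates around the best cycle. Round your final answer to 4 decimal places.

(1) 0.11828 × 2.4341 × 3.2445 = 0.93411
(2) 1.6332 × 1.0393 × 0.57582 = 0.97739
(3) 129.5 × 0.0026656 × 3.3804 = 1.16690
(4) 0.15018 × 8.2212 × 0.77428 = 0.95597
Highest is cycle (3) at 1.1669 (>1, arbitrage).

1.1669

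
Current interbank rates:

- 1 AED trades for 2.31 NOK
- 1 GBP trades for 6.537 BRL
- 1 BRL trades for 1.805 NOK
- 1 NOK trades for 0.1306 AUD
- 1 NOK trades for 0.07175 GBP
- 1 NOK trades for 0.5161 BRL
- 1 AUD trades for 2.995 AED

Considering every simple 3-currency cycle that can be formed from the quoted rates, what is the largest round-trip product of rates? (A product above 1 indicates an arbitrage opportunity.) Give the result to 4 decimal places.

AUD→AED→NOK→AUD: 2.995 × 2.31 × 0.1306 = 0.90355
GBP→BRL→NOK→GBP: 6.537 × 1.805 × 0.07175 = 0.84660
Maximum is AUD→AED→NOK→AUD at 0.9035; no arbitrage — every cycle loses value.

0.9035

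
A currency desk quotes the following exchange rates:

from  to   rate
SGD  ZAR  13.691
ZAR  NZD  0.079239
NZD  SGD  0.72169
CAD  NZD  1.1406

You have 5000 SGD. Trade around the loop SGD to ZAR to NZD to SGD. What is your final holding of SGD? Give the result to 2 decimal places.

5000 SGD × 13.691 = 68455 ZAR
68455 ZAR × 0.079239 = 5424.305745 NZD
5424.305745 NZD × 0.72169 = 3914.66721310905 SGD

3914.67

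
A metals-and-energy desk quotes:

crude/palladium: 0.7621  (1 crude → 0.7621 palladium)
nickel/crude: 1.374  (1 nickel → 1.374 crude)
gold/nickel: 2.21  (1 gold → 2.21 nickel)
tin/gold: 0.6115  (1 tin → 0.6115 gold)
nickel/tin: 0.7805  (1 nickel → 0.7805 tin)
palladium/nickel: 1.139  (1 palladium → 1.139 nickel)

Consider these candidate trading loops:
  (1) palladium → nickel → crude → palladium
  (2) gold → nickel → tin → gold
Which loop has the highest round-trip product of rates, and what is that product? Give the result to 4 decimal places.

1.1927

(1) 1.139 × 1.374 × 0.7621 = 1.19268
(2) 2.21 × 0.7805 × 0.6115 = 1.05478
Highest is cycle (1) at 1.1927 (>1, arbitrage).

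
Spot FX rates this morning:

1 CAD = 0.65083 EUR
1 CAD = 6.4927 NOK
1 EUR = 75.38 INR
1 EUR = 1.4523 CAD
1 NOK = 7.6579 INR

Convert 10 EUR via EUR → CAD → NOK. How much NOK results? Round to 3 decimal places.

10 EUR × 1.4523 = 14.523 CAD
14.523 CAD × 6.4927 = 94.2934821 NOK

94.293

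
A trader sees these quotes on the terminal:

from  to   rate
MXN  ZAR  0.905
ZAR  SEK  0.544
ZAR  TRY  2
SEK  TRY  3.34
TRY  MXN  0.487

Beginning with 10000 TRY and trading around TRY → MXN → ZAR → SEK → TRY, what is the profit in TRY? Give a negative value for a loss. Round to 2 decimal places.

-1992.02

10000 TRY × 0.487 = 4870 MXN
4870 MXN × 0.905 = 4407.35 ZAR
4407.35 ZAR × 0.544 = 2397.5984 SEK
2397.5984 SEK × 3.34 = 8007.978656 TRY
Net change: 8007.978656 − 10000 = -1992.021344 TRY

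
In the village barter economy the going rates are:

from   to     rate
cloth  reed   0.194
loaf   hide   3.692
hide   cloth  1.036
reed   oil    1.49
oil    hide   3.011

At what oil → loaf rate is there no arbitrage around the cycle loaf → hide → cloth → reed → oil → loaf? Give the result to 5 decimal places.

Known legs of the cycle: 3.692 × 1.036 × 0.194 × 1.49 = 1.10562906272
For no arbitrage the full-cycle product must be 1, so the missing rate is 1 / 1.10562906272 ≈ 0.9044625.

0.90446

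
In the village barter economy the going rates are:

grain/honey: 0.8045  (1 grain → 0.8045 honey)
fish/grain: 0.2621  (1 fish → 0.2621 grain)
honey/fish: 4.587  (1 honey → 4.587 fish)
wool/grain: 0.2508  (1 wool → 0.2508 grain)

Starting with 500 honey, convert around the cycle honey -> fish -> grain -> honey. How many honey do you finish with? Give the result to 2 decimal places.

500 honey × 4.587 = 2293.5 fish
2293.5 fish × 0.2621 = 601.12635 grain
601.12635 grain × 0.8045 = 483.606148575 honey

483.61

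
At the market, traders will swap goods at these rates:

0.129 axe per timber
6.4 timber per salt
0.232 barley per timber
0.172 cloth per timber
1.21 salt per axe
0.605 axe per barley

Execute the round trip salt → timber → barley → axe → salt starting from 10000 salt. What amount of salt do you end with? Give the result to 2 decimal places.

10869.48

10000 salt × 6.4 = 64000 timber
64000 timber × 0.232 = 14848 barley
14848 barley × 0.605 = 8983.04 axe
8983.04 axe × 1.21 = 10869.4784 salt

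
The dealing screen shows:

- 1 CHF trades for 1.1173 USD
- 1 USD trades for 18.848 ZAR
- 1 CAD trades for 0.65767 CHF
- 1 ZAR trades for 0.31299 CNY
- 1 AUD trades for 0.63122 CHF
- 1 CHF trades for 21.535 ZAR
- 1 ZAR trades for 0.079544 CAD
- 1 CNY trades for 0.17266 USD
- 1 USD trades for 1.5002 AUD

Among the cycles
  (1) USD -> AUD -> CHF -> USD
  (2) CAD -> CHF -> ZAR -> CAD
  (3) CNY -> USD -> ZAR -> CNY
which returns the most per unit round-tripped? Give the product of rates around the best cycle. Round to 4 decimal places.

1.1266

(1) 1.5002 × 0.63122 × 1.1173 = 1.05803
(2) 0.65767 × 21.535 × 0.079544 = 1.12658
(3) 0.17266 × 18.848 × 0.31299 = 1.01856
Highest is cycle (2) at 1.1266 (>1, arbitrage).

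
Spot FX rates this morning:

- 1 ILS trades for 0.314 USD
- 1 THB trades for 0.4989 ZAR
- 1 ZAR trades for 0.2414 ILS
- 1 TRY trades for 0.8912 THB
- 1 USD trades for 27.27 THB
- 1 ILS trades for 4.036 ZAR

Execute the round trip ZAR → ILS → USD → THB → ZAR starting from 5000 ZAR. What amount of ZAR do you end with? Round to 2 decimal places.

5000 ZAR × 0.2414 = 1207 ILS
1207 ILS × 0.314 = 378.998 USD
378.998 USD × 27.27 = 10335.27546 THB
10335.27546 THB × 0.4989 = 5156.268926994 ZAR

5156.27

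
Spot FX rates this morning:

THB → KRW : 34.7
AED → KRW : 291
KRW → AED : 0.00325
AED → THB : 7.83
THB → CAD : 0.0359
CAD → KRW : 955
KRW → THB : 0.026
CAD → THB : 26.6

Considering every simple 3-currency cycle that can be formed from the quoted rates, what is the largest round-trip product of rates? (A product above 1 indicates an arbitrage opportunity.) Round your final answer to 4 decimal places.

KRW→THB→CAD→KRW: 0.026 × 0.0359 × 955 = 0.89140
AED→THB→KRW→AED: 7.83 × 34.7 × 0.00325 = 0.88303
Maximum is KRW→THB→CAD→KRW at 0.8914; no arbitrage — every cycle loses value.

0.8914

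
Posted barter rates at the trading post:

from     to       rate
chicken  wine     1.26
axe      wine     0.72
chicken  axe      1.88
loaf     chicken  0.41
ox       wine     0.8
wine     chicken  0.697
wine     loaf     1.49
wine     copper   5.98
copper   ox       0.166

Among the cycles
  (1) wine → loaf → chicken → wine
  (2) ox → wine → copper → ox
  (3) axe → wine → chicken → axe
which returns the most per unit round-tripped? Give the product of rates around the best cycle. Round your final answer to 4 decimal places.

0.9435

(1) 1.49 × 0.41 × 1.26 = 0.76973
(2) 0.8 × 5.98 × 0.166 = 0.79414
(3) 0.72 × 0.697 × 1.88 = 0.94346
Highest is cycle (3) at 0.9435 (≤1, no arbitrage).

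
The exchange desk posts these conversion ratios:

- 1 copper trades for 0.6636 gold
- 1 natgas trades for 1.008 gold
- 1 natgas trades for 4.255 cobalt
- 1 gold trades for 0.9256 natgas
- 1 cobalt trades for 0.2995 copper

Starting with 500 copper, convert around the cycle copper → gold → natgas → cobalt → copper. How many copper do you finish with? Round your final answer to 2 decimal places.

500 copper × 0.6636 = 331.8 gold
331.8 gold × 0.9256 = 307.11408 natgas
307.11408 natgas × 4.255 = 1306.7704104 cobalt
1306.7704104 cobalt × 0.2995 = 391.3777379148 copper

391.38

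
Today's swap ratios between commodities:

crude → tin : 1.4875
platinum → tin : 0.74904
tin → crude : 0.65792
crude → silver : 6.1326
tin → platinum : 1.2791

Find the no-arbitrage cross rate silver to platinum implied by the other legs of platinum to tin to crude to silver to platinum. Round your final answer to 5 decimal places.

Known legs of the cycle: 0.74904 × 0.65792 × 6.1326 = 3.02219677421568
For no arbitrage the full-cycle product must be 1, so the missing rate is 1 / 3.02219677421568 ≈ 0.3308851.

0.33089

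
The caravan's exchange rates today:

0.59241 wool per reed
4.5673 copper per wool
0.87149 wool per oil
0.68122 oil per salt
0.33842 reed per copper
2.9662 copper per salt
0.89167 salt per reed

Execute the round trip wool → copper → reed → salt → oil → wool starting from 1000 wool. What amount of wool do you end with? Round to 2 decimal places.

1000 wool × 4.5673 = 4567.3 copper
4567.3 copper × 0.33842 = 1545.665666 reed
1545.665666 reed × 0.89167 = 1378.22370440222 salt
1378.22370440222 salt × 0.68122 = 938.8735519128803084 oil
938.8735519128803084 oil × 0.87149 = 818.218911756556059967516 wool

818.22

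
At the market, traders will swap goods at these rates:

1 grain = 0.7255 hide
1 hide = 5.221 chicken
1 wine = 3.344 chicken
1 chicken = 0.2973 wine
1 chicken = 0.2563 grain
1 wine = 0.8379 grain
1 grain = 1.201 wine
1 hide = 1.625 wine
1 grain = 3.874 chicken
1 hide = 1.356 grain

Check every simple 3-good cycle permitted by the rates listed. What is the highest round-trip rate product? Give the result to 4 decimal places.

grain→wine→chicken→grain: 1.201 × 3.344 × 0.2563 = 1.02934
grain→hide→wine→grain: 0.7255 × 1.625 × 0.8379 = 0.98783
grain→hide→chicken→grain: 0.7255 × 5.221 × 0.2563 = 0.97082
grain→chicken→wine→grain: 3.874 × 0.2973 × 0.8379 = 0.96504
Maximum is grain→wine→chicken→grain at 1.0293; arbitrage exists.

1.0293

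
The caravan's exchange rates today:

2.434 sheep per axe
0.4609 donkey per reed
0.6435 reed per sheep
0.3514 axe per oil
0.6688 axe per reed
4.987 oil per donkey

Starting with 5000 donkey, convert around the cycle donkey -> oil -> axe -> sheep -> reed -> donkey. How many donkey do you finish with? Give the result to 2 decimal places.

6325.38

5000 donkey × 4.987 = 24935 oil
24935 oil × 0.3514 = 8762.159 axe
8762.159 axe × 2.434 = 21327.095006 sheep
21327.095006 sheep × 0.6435 = 13723.985636361 reed
13723.985636361 reed × 0.4609 = 6325.3849797987849 donkey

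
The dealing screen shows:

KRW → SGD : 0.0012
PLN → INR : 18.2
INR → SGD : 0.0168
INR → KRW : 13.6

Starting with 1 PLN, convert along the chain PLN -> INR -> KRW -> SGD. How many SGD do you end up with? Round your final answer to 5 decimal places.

0.29702

1 PLN × 18.2 = 18.2 INR
18.2 INR × 13.6 = 247.52 KRW
247.52 KRW × 0.0012 = 0.297024 SGD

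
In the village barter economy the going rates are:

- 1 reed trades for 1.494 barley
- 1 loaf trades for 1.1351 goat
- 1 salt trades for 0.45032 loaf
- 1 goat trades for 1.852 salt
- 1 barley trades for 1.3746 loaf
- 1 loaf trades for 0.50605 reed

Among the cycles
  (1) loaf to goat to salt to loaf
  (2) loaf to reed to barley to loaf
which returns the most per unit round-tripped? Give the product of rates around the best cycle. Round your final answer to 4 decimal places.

(1) 1.1351 × 1.852 × 0.45032 = 0.94667
(2) 0.50605 × 1.494 × 1.3746 = 1.03925
Highest is cycle (2) at 1.0393 (>1, arbitrage).

1.0393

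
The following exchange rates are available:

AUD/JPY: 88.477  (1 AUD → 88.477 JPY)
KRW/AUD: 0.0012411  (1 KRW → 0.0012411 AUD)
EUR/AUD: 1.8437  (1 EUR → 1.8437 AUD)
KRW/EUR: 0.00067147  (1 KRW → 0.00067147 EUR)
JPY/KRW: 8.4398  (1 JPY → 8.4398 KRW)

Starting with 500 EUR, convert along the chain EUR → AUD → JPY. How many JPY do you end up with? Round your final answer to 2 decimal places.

500 EUR × 1.8437 = 921.85 AUD
921.85 AUD × 88.477 = 81562.52245 JPY

81562.52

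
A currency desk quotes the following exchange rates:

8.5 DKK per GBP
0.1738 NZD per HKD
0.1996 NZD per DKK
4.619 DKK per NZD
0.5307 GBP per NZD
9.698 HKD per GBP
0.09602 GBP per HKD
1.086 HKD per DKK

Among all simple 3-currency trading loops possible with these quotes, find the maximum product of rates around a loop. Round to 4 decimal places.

DKK→NZD→GBP→DKK: 0.1996 × 0.5307 × 8.5 = 0.90039
HKD→NZD→GBP→HKD: 0.1738 × 0.5307 × 9.698 = 0.89450
DKK→HKD→GBP→DKK: 1.086 × 0.09602 × 8.5 = 0.88636
DKK→HKD→NZD→DKK: 1.086 × 0.1738 × 4.619 = 0.87182
Maximum is DKK→NZD→GBP→DKK at 0.9004; no arbitrage — every cycle loses value.

0.9004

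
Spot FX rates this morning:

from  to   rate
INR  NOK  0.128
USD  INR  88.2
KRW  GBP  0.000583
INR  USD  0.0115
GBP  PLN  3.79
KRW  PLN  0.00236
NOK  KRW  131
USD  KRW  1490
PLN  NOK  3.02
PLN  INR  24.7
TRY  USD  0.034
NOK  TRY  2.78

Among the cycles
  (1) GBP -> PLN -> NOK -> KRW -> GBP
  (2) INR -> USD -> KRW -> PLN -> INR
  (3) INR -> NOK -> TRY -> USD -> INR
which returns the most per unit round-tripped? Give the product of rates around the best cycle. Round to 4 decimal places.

1.0671

(1) 3.79 × 3.02 × 131 × 0.000583 = 0.87415
(2) 0.0115 × 1490 × 0.00236 × 24.7 = 0.99883
(3) 0.128 × 2.78 × 0.034 × 88.2 = 1.06709
Highest is cycle (3) at 1.0671 (>1, arbitrage).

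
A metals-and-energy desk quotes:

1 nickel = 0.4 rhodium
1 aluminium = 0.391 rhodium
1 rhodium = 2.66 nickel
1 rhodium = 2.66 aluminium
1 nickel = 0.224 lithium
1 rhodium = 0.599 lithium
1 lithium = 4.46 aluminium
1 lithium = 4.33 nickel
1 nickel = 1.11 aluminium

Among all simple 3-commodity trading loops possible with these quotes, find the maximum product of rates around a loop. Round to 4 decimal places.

1.1545

aluminium→rhodium→nickel→aluminium: 0.391 × 2.66 × 1.11 = 1.15447
aluminium→rhodium→lithium→aluminium: 0.391 × 0.599 × 4.46 = 1.04457
nickel→rhodium→lithium→nickel: 0.4 × 0.599 × 4.33 = 1.03747
Maximum is aluminium→rhodium→nickel→aluminium at 1.1545; arbitrage exists.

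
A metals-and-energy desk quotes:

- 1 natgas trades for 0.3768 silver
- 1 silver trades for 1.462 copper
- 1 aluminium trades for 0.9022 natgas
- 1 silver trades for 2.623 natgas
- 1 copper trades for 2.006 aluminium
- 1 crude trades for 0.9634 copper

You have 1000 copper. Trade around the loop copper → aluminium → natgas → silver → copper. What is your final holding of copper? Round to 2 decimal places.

1000 copper × 2.006 = 2006 aluminium
2006 aluminium × 0.9022 = 1809.8132 natgas
1809.8132 natgas × 0.3768 = 681.93761376 silver
681.93761376 silver × 1.462 = 996.99279131712 copper

996.99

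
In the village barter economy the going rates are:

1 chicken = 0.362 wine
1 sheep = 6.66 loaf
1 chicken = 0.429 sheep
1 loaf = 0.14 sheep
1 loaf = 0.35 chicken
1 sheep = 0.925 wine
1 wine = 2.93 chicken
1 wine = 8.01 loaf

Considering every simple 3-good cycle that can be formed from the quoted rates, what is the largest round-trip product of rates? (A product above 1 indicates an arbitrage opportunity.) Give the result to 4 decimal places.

chicken→sheep→wine→chicken: 0.429 × 0.925 × 2.93 = 1.16270
loaf→sheep→wine→loaf: 0.14 × 0.925 × 8.01 = 1.03730
loaf→chicken→wine→loaf: 0.35 × 0.362 × 8.01 = 1.01487
loaf→chicken→sheep→loaf: 0.35 × 0.429 × 6.66 = 1.00000
Maximum is chicken→sheep→wine→chicken at 1.1627; arbitrage exists.

1.1627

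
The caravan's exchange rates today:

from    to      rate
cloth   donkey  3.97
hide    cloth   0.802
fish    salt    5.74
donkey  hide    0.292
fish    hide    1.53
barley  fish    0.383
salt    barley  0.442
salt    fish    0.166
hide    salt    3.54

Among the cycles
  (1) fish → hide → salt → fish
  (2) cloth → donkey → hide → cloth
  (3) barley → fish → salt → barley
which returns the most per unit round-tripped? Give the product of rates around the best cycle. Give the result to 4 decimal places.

(1) 1.53 × 3.54 × 0.166 = 0.89909
(2) 3.97 × 0.292 × 0.802 = 0.92971
(3) 0.383 × 5.74 × 0.442 = 0.97170
Highest is cycle (3) at 0.9717 (≤1, no arbitrage).

0.9717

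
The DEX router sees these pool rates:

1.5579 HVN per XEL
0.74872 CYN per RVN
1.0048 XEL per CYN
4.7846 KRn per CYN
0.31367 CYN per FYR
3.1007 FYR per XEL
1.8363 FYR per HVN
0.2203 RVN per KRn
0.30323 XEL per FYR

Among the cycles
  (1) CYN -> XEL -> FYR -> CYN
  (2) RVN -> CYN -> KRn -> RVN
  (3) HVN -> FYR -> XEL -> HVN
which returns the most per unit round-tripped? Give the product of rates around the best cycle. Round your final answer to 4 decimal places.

(1) 1.0048 × 3.1007 × 0.31367 = 0.97727
(2) 0.74872 × 4.7846 × 0.2203 = 0.78919
(3) 1.8363 × 0.30323 × 1.5579 = 0.86747
Highest is cycle (1) at 0.9773 (≤1, no arbitrage).

0.9773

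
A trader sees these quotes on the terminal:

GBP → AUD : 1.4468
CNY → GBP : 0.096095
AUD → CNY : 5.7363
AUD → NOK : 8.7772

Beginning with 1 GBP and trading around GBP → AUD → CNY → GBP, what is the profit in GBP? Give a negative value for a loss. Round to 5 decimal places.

1 GBP × 1.4468 = 1.4468 AUD
1.4468 AUD × 5.7363 = 8.29927884 CNY
8.29927884 CNY × 0.096095 = 0.7975192001298 GBP
Net change: 0.7975192001298 − 1 = -0.2024807998702 GBP

-0.20248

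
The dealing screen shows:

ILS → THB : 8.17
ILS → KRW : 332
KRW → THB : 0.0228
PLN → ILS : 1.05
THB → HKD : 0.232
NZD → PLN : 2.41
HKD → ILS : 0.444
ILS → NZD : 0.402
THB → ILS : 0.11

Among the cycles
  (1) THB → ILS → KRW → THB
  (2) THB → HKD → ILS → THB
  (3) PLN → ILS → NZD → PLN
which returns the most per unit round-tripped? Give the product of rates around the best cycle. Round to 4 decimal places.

(1) 0.11 × 332 × 0.0228 = 0.83266
(2) 0.232 × 0.444 × 8.17 = 0.84158
(3) 1.05 × 0.402 × 2.41 = 1.01726
Highest is cycle (3) at 1.0173 (>1, arbitrage).

1.0173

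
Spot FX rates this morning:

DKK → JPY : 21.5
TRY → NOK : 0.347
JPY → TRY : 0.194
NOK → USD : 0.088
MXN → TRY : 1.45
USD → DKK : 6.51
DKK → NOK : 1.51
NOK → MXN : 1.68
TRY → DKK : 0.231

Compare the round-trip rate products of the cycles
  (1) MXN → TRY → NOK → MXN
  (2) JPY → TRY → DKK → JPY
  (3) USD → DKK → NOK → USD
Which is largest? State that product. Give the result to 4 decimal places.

(1) 1.45 × 0.347 × 1.68 = 0.84529
(2) 0.194 × 0.231 × 21.5 = 0.96350
(3) 6.51 × 1.51 × 0.088 = 0.86505
Highest is cycle (2) at 0.9635 (≤1, no arbitrage).

0.9635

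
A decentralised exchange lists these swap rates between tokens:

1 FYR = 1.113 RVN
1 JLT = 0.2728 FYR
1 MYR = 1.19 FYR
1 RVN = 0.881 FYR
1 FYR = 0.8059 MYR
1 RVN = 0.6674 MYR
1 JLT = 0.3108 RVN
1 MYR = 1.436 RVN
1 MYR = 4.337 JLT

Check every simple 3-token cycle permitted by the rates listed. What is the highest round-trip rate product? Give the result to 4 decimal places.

MYR→RVN→FYR→MYR: 1.436 × 0.881 × 0.8059 = 1.01956
MYR→JLT→FYR→MYR: 4.337 × 0.2728 × 0.8059 = 0.95349
MYR→JLT→RVN→MYR: 4.337 × 0.3108 × 0.6674 = 0.89961
MYR→FYR→RVN→MYR: 1.19 × 1.113 × 0.6674 = 0.88395
Maximum is MYR→RVN→FYR→MYR at 1.0196; arbitrage exists.

1.0196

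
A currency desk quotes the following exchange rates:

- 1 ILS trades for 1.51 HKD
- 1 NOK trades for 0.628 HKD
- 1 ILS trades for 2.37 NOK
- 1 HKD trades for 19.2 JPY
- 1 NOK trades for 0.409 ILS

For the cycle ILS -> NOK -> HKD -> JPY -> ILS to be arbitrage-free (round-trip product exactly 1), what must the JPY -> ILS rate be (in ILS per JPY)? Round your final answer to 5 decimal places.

0.03499

Known legs of the cycle: 2.37 × 0.628 × 19.2 = 28.576512
For no arbitrage the full-cycle product must be 1, so the missing rate is 1 / 28.576512 ≈ 0.0349938.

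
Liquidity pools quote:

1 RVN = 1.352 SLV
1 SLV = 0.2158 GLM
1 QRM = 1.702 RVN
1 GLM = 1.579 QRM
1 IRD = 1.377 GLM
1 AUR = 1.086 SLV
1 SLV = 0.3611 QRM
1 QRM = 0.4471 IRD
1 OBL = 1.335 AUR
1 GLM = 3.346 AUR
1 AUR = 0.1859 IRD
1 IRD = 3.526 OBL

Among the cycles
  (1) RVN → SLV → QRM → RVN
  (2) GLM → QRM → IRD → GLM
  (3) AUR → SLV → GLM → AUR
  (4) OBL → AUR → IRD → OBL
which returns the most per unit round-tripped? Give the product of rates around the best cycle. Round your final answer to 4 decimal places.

0.9721

(1) 1.352 × 0.3611 × 1.702 = 0.83093
(2) 1.579 × 0.4471 × 1.377 = 0.97212
(3) 1.086 × 0.2158 × 3.346 = 0.78416
(4) 1.335 × 0.1859 × 3.526 = 0.87507
Highest is cycle (2) at 0.9721 (≤1, no arbitrage).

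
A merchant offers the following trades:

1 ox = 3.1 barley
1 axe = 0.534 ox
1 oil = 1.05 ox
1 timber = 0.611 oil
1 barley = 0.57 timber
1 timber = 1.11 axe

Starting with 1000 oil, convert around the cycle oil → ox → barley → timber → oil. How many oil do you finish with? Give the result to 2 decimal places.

1133.62

1000 oil × 1.05 = 1050 ox
1050 ox × 3.1 = 3255 barley
3255 barley × 0.57 = 1855.35 timber
1855.35 timber × 0.611 = 1133.61885 oil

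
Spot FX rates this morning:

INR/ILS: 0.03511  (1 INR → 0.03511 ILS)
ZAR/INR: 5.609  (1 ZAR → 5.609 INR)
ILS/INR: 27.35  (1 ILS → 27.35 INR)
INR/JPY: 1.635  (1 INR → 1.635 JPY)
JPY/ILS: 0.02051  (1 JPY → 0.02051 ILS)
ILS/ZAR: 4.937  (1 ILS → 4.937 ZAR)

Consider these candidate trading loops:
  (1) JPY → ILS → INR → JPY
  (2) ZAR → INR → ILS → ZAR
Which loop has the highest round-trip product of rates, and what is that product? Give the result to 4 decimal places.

0.9723

(1) 0.02051 × 27.35 × 1.635 = 0.91715
(2) 5.609 × 0.03511 × 4.937 = 0.97225
Highest is cycle (2) at 0.9723 (≤1, no arbitrage).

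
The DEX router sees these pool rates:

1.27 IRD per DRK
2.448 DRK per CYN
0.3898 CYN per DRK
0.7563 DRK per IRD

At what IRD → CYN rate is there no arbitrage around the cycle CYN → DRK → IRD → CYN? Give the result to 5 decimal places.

0.32165

Known legs of the cycle: 2.448 × 1.27 = 3.10896
For no arbitrage the full-cycle product must be 1, so the missing rate is 1 / 3.10896 ≈ 0.3216510.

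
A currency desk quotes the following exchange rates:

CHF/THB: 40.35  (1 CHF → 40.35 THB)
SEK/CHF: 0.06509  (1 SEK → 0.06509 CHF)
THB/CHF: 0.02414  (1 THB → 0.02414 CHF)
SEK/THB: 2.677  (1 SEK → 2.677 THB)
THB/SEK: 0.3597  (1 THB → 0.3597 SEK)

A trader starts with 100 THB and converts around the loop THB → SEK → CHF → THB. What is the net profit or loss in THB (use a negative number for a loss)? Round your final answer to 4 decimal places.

100 THB × 0.3597 = 35.97 SEK
35.97 SEK × 0.06509 = 2.3412873 CHF
2.3412873 CHF × 40.35 = 94.470942555 THB
Net change: 94.470942555 − 100 = -5.529057445 THB

-5.5291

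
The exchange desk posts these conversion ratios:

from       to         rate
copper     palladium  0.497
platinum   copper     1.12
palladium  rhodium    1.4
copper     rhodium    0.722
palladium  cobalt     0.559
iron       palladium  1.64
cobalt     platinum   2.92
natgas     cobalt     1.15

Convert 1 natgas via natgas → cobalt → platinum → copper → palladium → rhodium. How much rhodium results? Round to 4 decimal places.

2.6169

1 natgas × 1.15 = 1.15 cobalt
1.15 cobalt × 2.92 = 3.358 platinum
3.358 platinum × 1.12 = 3.76096 copper
3.76096 copper × 0.497 = 1.86919712 palladium
1.86919712 palladium × 1.4 = 2.616875968 rhodium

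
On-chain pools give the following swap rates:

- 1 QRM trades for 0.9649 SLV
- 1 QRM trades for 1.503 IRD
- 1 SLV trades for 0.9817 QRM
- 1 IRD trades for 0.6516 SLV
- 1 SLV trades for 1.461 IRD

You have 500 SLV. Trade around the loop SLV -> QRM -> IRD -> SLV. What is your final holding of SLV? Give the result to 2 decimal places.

480.72

500 SLV × 0.9817 = 490.85 QRM
490.85 QRM × 1.503 = 737.74755 IRD
737.74755 IRD × 0.6516 = 480.71630358 SLV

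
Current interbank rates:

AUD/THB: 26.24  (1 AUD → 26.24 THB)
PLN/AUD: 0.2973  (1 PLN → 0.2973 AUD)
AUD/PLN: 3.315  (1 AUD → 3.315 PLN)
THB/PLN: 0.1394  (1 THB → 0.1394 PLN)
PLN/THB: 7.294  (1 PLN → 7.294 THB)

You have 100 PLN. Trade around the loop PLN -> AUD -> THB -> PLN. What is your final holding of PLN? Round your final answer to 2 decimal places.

108.75

100 PLN × 0.2973 = 29.73 AUD
29.73 AUD × 26.24 = 780.1152 THB
780.1152 THB × 0.1394 = 108.74805888 PLN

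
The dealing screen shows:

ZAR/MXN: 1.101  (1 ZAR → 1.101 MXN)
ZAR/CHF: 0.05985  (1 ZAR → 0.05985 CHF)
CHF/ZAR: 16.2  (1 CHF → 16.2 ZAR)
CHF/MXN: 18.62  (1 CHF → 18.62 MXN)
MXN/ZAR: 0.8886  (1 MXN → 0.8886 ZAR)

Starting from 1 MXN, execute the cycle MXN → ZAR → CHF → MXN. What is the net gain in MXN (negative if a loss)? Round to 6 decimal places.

-0.009738

1 MXN × 0.8886 = 0.8886 ZAR
0.8886 ZAR × 0.05985 = 0.05318271 CHF
0.05318271 CHF × 18.62 = 0.9902620602 MXN
Net change: 0.9902620602 − 1 = -0.0097379398 MXN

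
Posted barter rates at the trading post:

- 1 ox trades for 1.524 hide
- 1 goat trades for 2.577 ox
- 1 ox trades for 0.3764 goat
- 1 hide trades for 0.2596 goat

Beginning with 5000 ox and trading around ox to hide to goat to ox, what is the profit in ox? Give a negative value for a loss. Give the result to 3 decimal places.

5000 ox × 1.524 = 7620 hide
7620 hide × 0.2596 = 1978.152 goat
1978.152 goat × 2.577 = 5097.697704 ox
Net change: 5097.697704 − 5000 = 97.697704 ox

97.698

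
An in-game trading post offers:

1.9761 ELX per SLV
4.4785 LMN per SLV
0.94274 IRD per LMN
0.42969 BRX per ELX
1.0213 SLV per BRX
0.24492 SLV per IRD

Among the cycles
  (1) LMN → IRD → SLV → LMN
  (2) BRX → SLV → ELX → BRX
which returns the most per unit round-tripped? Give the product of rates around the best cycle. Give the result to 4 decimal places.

(1) 0.94274 × 0.24492 × 4.4785 = 1.03407
(2) 1.0213 × 1.9761 × 0.42969 = 0.86720
Highest is cycle (1) at 1.0341 (>1, arbitrage).

1.0341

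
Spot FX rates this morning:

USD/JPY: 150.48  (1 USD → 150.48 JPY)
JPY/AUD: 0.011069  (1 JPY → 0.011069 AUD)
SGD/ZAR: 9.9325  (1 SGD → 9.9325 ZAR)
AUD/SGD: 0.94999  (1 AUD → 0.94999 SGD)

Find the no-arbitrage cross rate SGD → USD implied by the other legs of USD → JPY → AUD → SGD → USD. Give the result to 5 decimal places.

Known legs of the cycle: 150.48 × 0.011069 × 0.94999 = 1.5823633073688
For no arbitrage the full-cycle product must be 1, so the missing rate is 1 / 1.5823633073688 ≈ 0.6319661.

0.63197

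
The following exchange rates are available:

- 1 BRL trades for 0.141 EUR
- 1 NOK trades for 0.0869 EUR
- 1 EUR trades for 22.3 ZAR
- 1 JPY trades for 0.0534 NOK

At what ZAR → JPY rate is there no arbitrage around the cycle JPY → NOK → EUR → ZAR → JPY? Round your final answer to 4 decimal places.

9.6635

Known legs of the cycle: 0.0534 × 0.0869 × 22.3 = 0.103482258
For no arbitrage the full-cycle product must be 1, so the missing rate is 1 / 0.103482258 ≈ 9.663492.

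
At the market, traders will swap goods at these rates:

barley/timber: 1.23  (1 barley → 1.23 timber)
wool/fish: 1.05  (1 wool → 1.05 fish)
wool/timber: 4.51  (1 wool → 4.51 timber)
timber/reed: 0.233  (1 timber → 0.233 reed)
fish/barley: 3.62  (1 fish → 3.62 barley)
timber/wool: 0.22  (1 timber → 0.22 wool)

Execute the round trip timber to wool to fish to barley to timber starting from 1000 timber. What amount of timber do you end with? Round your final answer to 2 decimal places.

1000 timber × 0.22 = 220 wool
220 wool × 1.05 = 231 fish
231 fish × 3.62 = 836.22 barley
836.22 barley × 1.23 = 1028.5506 timber

1028.55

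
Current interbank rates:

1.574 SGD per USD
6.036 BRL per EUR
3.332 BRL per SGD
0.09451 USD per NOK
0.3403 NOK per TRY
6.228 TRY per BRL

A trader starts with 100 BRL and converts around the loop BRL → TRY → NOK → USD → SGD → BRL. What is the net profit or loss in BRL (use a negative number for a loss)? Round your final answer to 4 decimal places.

100 BRL × 6.228 = 622.8 TRY
622.8 TRY × 0.3403 = 211.93884 NOK
211.93884 NOK × 0.09451 = 20.0303397684 USD
20.0303397684 USD × 1.574 = 31.5277547954616 SGD
31.5277547954616 SGD × 3.332 = 105.0504789784780512 BRL
Net change: 105.0504789784780512 − 100 = 5.0504789784780512 BRL

5.0505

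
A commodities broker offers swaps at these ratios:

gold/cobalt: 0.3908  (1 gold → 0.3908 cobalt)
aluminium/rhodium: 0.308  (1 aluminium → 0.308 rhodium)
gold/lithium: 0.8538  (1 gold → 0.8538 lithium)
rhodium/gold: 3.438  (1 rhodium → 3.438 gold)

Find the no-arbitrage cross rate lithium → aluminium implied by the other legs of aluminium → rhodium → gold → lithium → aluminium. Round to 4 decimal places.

Known legs of the cycle: 0.308 × 3.438 × 0.8538 = 0.9040922352
For no arbitrage the full-cycle product must be 1, so the missing rate is 1 / 0.9040922352 ≈ 1.106082.

1.1061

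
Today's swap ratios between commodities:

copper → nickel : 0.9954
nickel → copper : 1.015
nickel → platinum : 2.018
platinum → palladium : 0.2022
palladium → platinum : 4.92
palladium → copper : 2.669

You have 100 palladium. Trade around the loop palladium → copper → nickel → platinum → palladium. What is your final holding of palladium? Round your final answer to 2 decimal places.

108.40

100 palladium × 2.669 = 266.9 copper
266.9 copper × 0.9954 = 265.67226 nickel
265.67226 nickel × 2.018 = 536.12662068 platinum
536.12662068 platinum × 0.2022 = 108.404802701496 palladium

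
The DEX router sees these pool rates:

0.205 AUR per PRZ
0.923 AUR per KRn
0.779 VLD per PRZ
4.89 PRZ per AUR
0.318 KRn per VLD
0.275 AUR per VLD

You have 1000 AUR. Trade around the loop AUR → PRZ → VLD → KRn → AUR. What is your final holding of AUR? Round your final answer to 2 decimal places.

1118.09

1000 AUR × 4.89 = 4890 PRZ
4890 PRZ × 0.779 = 3809.31 VLD
3809.31 VLD × 0.318 = 1211.36058 KRn
1211.36058 KRn × 0.923 = 1118.08581534 AUR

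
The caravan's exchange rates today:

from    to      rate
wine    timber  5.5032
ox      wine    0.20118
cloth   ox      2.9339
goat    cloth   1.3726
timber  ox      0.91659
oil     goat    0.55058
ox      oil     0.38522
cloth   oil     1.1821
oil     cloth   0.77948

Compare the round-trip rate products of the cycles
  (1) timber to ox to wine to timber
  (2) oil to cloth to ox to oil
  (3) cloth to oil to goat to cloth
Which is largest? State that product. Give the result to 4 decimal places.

1.0148

(1) 0.91659 × 0.20118 × 5.5032 = 1.01479
(2) 0.77948 × 2.9339 × 0.38522 = 0.88097
(3) 1.1821 × 0.55058 × 1.3726 = 0.89334
Highest is cycle (1) at 1.0148 (>1, arbitrage).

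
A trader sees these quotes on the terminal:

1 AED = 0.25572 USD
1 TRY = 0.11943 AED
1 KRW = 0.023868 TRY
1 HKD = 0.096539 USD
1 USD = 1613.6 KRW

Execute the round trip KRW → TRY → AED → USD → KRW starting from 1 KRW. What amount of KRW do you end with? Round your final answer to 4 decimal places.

1 KRW × 0.023868 = 0.023868 TRY
0.023868 TRY × 0.11943 = 0.00285055524 AED
0.00285055524 AED × 0.25572 = 0.0007289439859728 USD
0.0007289439859728 USD × 1613.6 = 1.17622401576571008 KRW

1.1762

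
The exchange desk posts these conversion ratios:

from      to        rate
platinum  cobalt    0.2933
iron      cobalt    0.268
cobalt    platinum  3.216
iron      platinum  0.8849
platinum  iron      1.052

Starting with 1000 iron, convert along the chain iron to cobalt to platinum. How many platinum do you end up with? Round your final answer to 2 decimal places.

861.89

1000 iron × 0.268 = 268 cobalt
268 cobalt × 3.216 = 861.888 platinum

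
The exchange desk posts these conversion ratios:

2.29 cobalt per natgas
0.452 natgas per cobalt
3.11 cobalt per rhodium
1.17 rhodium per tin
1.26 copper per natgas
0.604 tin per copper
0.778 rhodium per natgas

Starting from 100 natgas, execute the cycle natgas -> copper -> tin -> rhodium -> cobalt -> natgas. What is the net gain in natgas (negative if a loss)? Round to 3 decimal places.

100 natgas × 1.26 = 126 copper
126 copper × 0.604 = 76.104 tin
76.104 tin × 1.17 = 89.04168 rhodium
89.04168 rhodium × 3.11 = 276.9196248 cobalt
276.9196248 cobalt × 0.452 = 125.1676704096 natgas
Net change: 125.1676704096 − 100 = 25.1676704096 natgas

25.168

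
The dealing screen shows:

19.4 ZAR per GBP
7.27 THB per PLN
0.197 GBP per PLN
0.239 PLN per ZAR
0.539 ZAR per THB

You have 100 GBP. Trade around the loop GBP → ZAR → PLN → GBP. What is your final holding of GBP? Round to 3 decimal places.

100 GBP × 19.4 = 1940 ZAR
1940 ZAR × 0.239 = 463.66 PLN
463.66 PLN × 0.197 = 91.34102 GBP

91.341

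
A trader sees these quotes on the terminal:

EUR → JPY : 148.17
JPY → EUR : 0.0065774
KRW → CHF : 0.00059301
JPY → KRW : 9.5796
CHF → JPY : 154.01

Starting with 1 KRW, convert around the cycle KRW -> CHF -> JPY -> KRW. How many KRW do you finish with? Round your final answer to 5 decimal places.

1 KRW × 0.00059301 = 0.00059301 CHF
0.00059301 CHF × 154.01 = 0.0913294701 JPY
0.0913294701 JPY × 9.5796 = 0.87489979176996 KRW

0.87490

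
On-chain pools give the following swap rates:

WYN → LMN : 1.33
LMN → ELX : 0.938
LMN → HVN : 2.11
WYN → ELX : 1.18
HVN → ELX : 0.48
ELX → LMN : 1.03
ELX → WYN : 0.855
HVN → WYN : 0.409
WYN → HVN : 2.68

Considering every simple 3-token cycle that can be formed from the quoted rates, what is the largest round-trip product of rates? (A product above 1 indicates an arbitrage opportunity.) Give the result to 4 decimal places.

HVN→WYN→LMN→HVN: 0.409 × 1.33 × 2.11 = 1.14778
ELX→WYN→HVN→ELX: 0.855 × 2.68 × 0.48 = 1.09987
ELX→WYN→LMN→ELX: 0.855 × 1.33 × 0.938 = 1.06665
ELX→LMN→HVN→ELX: 1.03 × 2.11 × 0.48 = 1.04318
Maximum is HVN→WYN→LMN→HVN at 1.1478; arbitrage exists.

1.1478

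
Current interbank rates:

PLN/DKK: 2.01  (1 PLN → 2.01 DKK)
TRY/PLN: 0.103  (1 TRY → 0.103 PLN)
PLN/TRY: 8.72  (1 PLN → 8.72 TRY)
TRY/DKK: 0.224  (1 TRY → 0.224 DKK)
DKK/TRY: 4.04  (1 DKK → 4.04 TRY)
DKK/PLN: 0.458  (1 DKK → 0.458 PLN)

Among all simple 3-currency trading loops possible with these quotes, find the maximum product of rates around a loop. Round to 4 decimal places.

0.8946

PLN→TRY→DKK→PLN: 8.72 × 0.224 × 0.458 = 0.89460
PLN→DKK→TRY→PLN: 2.01 × 4.04 × 0.103 = 0.83640
Maximum is PLN→TRY→DKK→PLN at 0.8946; no arbitrage — every cycle loses value.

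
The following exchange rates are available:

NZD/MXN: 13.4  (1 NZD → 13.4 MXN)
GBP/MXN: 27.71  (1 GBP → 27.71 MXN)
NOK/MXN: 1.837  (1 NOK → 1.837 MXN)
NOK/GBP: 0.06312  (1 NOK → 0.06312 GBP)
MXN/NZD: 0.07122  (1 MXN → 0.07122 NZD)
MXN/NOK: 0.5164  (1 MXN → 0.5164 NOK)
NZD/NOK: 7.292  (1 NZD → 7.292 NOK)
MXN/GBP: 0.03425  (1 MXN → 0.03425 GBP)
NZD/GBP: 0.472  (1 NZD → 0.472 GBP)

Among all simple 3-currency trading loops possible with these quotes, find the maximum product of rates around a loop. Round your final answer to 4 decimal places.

NOK→MXN→NZD→NOK: 1.837 × 0.07122 × 7.292 = 0.95402
NZD→GBP→MXN→NZD: 0.472 × 27.71 × 0.07122 = 0.93149
NOK→GBP→MXN→NOK: 0.06312 × 27.71 × 0.5164 = 0.90321
Maximum is NOK→MXN→NZD→NOK at 0.9540; no arbitrage — every cycle loses value.

0.9540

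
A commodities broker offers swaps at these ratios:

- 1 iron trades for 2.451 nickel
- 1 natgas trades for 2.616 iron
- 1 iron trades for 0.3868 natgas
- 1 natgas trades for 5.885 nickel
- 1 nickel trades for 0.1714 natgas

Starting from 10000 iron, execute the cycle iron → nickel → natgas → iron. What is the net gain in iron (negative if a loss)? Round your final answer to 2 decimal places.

10000 iron × 2.451 = 24510 nickel
24510 nickel × 0.1714 = 4201.014 natgas
4201.014 natgas × 2.616 = 10989.852624 iron
Net change: 10989.852624 − 10000 = 989.852624 iron

989.85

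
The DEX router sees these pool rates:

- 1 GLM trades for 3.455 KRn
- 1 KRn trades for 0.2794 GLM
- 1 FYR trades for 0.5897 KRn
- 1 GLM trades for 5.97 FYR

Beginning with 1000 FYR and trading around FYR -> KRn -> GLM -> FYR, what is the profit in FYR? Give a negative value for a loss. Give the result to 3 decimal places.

1000 FYR × 0.5897 = 589.7 KRn
589.7 KRn × 0.2794 = 164.76218 GLM
164.76218 GLM × 5.97 = 983.6302146 FYR
Net change: 983.6302146 − 1000 = -16.3697854 FYR

-16.370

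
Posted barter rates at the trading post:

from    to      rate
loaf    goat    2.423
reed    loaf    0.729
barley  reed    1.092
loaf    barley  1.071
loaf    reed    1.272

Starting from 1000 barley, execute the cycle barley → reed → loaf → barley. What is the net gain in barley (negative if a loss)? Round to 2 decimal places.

1000 barley × 1.092 = 1092 reed
1092 reed × 0.729 = 796.068 loaf
796.068 loaf × 1.071 = 852.588828 barley
Net change: 852.588828 − 1000 = -147.411172 barley

-147.41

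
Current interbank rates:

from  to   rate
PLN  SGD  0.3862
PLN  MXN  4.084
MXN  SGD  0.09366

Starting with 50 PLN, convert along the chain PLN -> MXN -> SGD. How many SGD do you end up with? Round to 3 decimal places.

19.125

50 PLN × 4.084 = 204.2 MXN
204.2 MXN × 0.09366 = 19.125372 SGD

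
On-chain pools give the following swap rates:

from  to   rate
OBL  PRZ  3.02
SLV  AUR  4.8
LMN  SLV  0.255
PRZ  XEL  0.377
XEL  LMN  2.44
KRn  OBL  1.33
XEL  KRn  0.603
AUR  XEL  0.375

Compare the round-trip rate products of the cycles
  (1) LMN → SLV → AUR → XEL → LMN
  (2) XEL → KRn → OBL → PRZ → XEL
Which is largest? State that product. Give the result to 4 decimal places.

1.1200

(1) 0.255 × 4.8 × 0.375 × 2.44 = 1.11996
(2) 0.603 × 1.33 × 3.02 × 0.377 = 0.91310
Highest is cycle (1) at 1.1200 (>1, arbitrage).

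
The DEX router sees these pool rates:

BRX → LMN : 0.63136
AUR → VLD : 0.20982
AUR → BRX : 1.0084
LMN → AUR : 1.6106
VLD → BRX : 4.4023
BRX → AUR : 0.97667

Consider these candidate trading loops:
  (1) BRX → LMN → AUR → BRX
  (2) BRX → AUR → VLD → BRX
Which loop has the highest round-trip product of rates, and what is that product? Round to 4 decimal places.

(1) 0.63136 × 1.6106 × 1.0084 = 1.02541
(2) 0.97667 × 0.20982 × 4.4023 = 0.90214
Highest is cycle (1) at 1.0254 (>1, arbitrage).

1.0254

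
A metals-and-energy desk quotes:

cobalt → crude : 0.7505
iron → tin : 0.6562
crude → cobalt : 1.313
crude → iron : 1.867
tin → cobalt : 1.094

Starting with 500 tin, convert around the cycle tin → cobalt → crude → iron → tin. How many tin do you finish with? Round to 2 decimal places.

500 tin × 1.094 = 547 cobalt
547 cobalt × 0.7505 = 410.5235 crude
410.5235 crude × 1.867 = 766.4473745 iron
766.4473745 iron × 0.6562 = 502.9427671469 tin

502.94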